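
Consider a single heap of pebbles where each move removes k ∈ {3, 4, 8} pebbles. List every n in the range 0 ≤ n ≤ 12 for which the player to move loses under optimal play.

0, 1, 2, 7, 12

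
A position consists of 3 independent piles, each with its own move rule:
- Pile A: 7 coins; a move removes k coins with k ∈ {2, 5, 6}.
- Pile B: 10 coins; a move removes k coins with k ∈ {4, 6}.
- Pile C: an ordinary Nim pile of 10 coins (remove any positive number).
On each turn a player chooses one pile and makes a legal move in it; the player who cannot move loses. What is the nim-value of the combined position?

Build the Grundy sequence for pile A with g(k) = mex{g(k−s) : s ∈ {2, 5, 6}, s ≤ k}:
k:     0  1  2  3  4  5  6  7
g(k):  0  0  1  1  0  2  1  3
So g(7) = 3.
For pile B, compute g(0), g(1), … with moves {4, 6}:
k:     0  1  2  3  4  5  6  7  8  9 10
g(k):  0  0  0  0  1  1  1  1  2  2  0
So g(10) = 0.
Pile C is a plain Nim pile of size 10, so its Grundy value is 10.
The value of a disjunctive sum is the nim-sum of the parts.
Combined value = 3 XOR 0 XOR 10 = 9.

9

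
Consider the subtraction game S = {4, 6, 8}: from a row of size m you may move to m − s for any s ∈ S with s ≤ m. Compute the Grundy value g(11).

Build the Grundy sequence with g(k) = mex{g(k−s) : s ∈ {4, 6, 8}, s ≤ k}:
g(0) = mex{} = 0
g(1) = mex{} = 0
g(2) = mex{} = 0
g(3) = mex{} = 0
g(4) = mex{0} = 1
g(5) = mex{0} = 1
g(6) = mex{0} = 1
g(7) = mex{0} = 1
g(8) = mex{0,1} = 2
g(9) = mex{0,1} = 2
g(10) = mex{0,1} = 2
g(11) = mex{0,1} = 2
So g(11) = 2.

2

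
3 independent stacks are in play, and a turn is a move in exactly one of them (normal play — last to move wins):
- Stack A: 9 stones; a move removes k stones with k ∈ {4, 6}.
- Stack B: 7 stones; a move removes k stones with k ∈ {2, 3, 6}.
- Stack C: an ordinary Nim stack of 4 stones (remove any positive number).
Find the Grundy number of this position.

7

Build the Grundy sequence for stack A with g(k) = mex{g(k−s) : s ∈ {4, 6}, s ≤ k}:
k:     0  1  2  3  4  5  6  7  8  9
g(k):  0  0  0  0  1  1  1  1  2  2
So g(9) = 2.
Grundy values for stack B (subtraction set {2, 3, 6}):
g(0) = mex{} = 0
g(1) = mex{} = 0
g(2) = mex{0} = 1
g(3) = mex{0} = 1
g(4) = mex{0,1} = 2
g(5) = mex{1} = 0
g(6) = mex{0,1,2} = 3
g(7) = mex{0,2} = 1
So g(7) = 1.
Stack C is a plain Nim stack of size 4, so its Grundy value is 4.
By the Sprague-Grundy theorem, the Grundy value of a sum of independent games is the XOR of the component values.
Combined value = 2 XOR 1 XOR 4 = 7.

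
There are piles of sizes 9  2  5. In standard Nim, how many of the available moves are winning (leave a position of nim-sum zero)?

1

Compute the nim-sum pairwise:
9 XOR 2 = 11
11 XOR 5 = 14
The overall nim-sum is X = 14. A pile of size p has a winning move iff p XOR X < p (reduce it to p XOR X).
  9: 9 XOR 14 = 7 < 9 — winning move (to 7).
  2: 2 XOR 14 = 12 ≥ 2 — no move.
  5: 5 XOR 14 = 11 ≥ 5 — no move.
That gives 1 winning move.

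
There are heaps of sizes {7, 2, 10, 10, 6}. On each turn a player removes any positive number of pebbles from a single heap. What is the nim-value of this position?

3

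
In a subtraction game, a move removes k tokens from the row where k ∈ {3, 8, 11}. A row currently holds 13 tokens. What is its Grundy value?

2

Grundy values for subtraction set {3, 8, 11}:
k:     0  1  2  3  4  5  6  7  8  9 10 11 12 13
g(k):  0  0  0  1  1  1  0  0  2  1  1  3  2  2
So g(13) = 2.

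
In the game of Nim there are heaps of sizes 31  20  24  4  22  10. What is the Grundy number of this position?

11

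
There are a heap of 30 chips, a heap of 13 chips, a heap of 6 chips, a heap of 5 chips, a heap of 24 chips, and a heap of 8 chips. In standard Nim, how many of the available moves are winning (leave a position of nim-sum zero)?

0

Compute the nim-sum pairwise:
30 ⊕ 13 = 19
19 ⊕ 6 = 21
21 ⊕ 5 = 16
16 ⊕ 24 = 8
8 ⊕ 8 = 0
The nim-sum is already 0, so every move leaves a nonzero nim-sum — there are no winning moves.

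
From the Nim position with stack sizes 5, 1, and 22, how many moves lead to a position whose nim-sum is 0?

1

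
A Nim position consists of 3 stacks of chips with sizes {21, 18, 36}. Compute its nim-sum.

35

Compute the nim-sum pairwise:
21 ⊕ 18 = 7
7 ⊕ 36 = 35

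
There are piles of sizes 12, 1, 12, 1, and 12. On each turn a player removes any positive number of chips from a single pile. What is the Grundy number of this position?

Bitwise XOR of the heap sizes:
  1100  (12)
  0001  (1)
  1100  (12)
  0001  (1)
  1100  (12)
  ----
  1100  (12)

12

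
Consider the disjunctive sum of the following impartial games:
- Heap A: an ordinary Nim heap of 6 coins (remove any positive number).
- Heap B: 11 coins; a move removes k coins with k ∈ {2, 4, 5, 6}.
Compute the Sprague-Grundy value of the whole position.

7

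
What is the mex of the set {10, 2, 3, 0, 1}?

4

The values 0, 1, 2, 3 are all present; 4 is the first non-negative integer missing from the set.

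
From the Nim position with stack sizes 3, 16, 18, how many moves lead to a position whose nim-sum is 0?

1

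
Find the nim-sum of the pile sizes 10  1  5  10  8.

12

Compute the nim-sum pairwise:
10 ^ 1 = 11
11 ^ 5 = 14
14 ^ 10 = 4
4 ^ 8 = 12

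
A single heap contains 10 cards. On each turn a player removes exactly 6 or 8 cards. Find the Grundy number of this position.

Grundy values for subtraction set {6, 8}:
g(0) = mex{} = 0
g(1) = mex{} = 0
g(2) = mex{} = 0
g(3) = mex{} = 0
g(4) = mex{} = 0
g(5) = mex{} = 0
g(6) = mex{0} = 1
g(7) = mex{0} = 1
g(8) = mex{0} = 1
g(9) = mex{0} = 1
g(10) = mex{0} = 1
So g(10) = 1.

1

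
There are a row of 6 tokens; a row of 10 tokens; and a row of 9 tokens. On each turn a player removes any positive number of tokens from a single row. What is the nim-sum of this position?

5

Compute the nim-sum pairwise:
6 XOR 10 = 12
12 XOR 9 = 5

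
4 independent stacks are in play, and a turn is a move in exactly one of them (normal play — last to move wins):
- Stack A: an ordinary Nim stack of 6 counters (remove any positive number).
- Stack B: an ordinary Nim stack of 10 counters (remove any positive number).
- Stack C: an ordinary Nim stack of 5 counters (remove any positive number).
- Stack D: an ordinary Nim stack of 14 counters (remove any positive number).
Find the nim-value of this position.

Stack A is a plain Nim stack of size 6, so its Grundy value is 6.
Stack B is a plain Nim stack of size 10, so its Grundy value is 10.
Stack C is a plain Nim stack of size 5, so its Grundy value is 5.
Stack D is a plain Nim stack of size 14, so its Grundy value is 14.
The value of a disjunctive sum is the nim-sum of the parts.
Combined value = 6 XOR 10 XOR 5 XOR 14 = 7.

7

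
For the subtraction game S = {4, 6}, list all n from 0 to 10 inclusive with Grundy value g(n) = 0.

0, 1, 2, 3, 10

Grundy values for subtraction set {4, 6}:
k:     0  1  2  3  4  5  6  7  8  9 10
g(k):  0  0  0  0  1  1  1  1  2  2  0
The P-positions (g = 0) in 0..10 are 0, 1, 2, 3, 10.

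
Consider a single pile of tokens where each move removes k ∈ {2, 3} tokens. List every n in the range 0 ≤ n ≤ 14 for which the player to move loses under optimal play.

0, 1, 5, 6, 10, 11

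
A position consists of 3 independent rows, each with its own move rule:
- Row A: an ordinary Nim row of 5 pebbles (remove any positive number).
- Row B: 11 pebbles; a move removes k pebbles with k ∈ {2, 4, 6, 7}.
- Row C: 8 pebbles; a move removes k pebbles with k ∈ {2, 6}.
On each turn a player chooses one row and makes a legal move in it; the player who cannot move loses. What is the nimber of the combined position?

4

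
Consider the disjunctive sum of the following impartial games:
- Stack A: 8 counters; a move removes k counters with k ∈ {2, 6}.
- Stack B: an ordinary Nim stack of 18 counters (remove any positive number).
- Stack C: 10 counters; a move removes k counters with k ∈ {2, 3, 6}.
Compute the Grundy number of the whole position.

18

Grundy values for stack A (subtraction set {2, 6}):
g(0) = mex{} = 0
g(1) = mex{} = 0
g(2) = mex{0} = 1
g(3) = mex{0} = 1
g(4) = mex{1} = 0
g(5) = mex{1} = 0
g(6) = mex{0} = 1
g(7) = mex{0} = 1
g(8) = mex{1} = 0
So g(8) = 0.
Stack B is a plain Nim stack of size 18, so its Grundy value is 18.
Build the Grundy sequence for stack C with g(k) = mex{g(k−s) : s ∈ {2, 3, 6}, s ≤ k}:
g(0) = mex{} = 0
g(1) = mex{} = 0
g(2) = mex{0} = 1
g(3) = mex{0} = 1
g(4) = mex{0,1} = 2
g(5) = mex{1} = 0
g(6) = mex{0,1,2} = 3
g(7) = mex{0,2} = 1
g(8) = mex{0,1,3} = 2
g(9) = mex{1,3} = 0
g(10) = mex{1,2} = 0
So g(10) = 0.
The value of a disjunctive sum is the nim-sum of the parts.
Combined value = 0 XOR 18 XOR 0 = 18.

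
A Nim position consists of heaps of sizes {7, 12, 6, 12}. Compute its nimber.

1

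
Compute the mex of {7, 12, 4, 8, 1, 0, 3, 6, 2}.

5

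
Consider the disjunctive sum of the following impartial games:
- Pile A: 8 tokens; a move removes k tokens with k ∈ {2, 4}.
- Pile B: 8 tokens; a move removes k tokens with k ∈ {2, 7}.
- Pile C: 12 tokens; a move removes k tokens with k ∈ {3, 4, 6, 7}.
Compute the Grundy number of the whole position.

Build the Grundy sequence for pile A with g(k) = mex{g(k−s) : s ∈ {2, 4}, s ≤ k}:
g(0) = mex{} = 0
g(1) = mex{} = 0
g(2) = mex{0} = 1
g(3) = mex{0} = 1
g(4) = mex{0,1} = 2
g(5) = mex{0,1} = 2
g(6) = mex{1,2} = 0
g(7) = mex{1,2} = 0
g(8) = mex{0,2} = 1
So g(8) = 1.
Build the Grundy sequence for pile B with g(k) = mex{g(k−s) : s ∈ {2, 7}, s ≤ k}:
k:     0  1  2  3  4  5  6  7  8
g(k):  0  0  1  1  0  0  1  1  2
So g(8) = 2.
For pile C, compute g(0), g(1), … with moves {3, 4, 6, 7}:
g(0) = mex{} = 0
g(1) = mex{} = 0
g(2) = mex{} = 0
g(3) = mex{0} = 1
g(4) = mex{0} = 1
g(5) = mex{0} = 1
g(6) = mex{0,1} = 2
g(7) = mex{0,1} = 2
g(8) = mex{0,1} = 2
g(9) = mex{0,1,2} = 3
g(10) = mex{1,2} = 0
g(11) = mex{1,2} = 0
g(12) = mex{1,2,3} = 0
So g(12) = 0.
The value of a disjunctive sum is the nim-sum of the parts.
Combined value = 1 XOR 2 XOR 0 = 3.

3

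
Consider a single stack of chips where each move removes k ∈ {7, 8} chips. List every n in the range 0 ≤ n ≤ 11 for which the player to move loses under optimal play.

0, 1, 2, 3, 4, 5, 6

Build the Grundy sequence with g(k) = mex{g(k−s) : s ∈ {7, 8}, s ≤ k}:
k:     0  1  2  3  4  5  6  7  8  9 10 11
g(k):  0  0  0  0  0  0  0  1  1  1  1  1
The P-positions (g = 0) in 0..11 are 0, 1, 2, 3, 4, 5, 6.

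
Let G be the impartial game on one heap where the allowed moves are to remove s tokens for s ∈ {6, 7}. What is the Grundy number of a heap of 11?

1

Build the Grundy sequence with g(k) = mex{g(k−s) : s ∈ {6, 7}, s ≤ k}:
g(0) = mex{} = 0
g(1) = mex{} = 0
g(2) = mex{} = 0
g(3) = mex{} = 0
g(4) = mex{} = 0
g(5) = mex{} = 0
g(6) = mex{0} = 1
g(7) = mex{0} = 1
g(8) = mex{0} = 1
g(9) = mex{0} = 1
g(10) = mex{0} = 1
g(11) = mex{0} = 1
So g(11) = 1.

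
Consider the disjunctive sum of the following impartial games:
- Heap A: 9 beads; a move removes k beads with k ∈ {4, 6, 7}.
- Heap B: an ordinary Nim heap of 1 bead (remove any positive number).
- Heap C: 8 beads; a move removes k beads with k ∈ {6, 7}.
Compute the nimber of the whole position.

2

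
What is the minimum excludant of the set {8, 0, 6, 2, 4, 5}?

0 is in the set but 1 is not, so the mex is 1.

1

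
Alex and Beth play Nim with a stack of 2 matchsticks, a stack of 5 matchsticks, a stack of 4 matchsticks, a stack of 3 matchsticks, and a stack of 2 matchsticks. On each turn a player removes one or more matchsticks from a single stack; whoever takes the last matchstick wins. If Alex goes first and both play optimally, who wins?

Alex wins

Nim-sum: 2 XOR 5 XOR 4 XOR 3 XOR 2 = 2.
The nim-sum is 2 ≠ 0, so this is an N-position: the player to move can win; Alex has a winning move.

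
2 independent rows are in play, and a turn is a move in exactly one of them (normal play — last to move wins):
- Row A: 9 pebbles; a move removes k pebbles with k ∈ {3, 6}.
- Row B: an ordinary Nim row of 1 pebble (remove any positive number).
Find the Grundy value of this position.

For row A, compute g(0), g(1), … with moves {3, 6}:
k:     0  1  2  3  4  5  6  7  8  9
g(k):  0  0  0  1  1  1  2  2  2  0
So g(9) = 0.
Row B is a plain Nim row of size 1, so its Grundy value is 1.
By the Sprague-Grundy theorem, the Grundy value of a sum of independent games is the XOR of the component values.
Combined value = 0 XOR 1 = 1.

1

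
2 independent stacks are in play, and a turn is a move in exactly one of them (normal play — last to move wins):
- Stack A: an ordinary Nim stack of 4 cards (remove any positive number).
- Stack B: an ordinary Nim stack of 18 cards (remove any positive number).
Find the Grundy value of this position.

22

Stack A is a plain Nim stack of size 4, so its Grundy value is 4.
Stack B is a plain Nim stack of size 18, so its Grundy value is 18.
By the Sprague-Grundy theorem, the Grundy value of a sum of independent games is the XOR of the component values.
Combined value = 4 XOR 18 = 22.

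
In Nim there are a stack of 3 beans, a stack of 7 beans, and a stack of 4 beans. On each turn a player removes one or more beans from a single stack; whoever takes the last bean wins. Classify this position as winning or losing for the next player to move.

Compute the nim-sum pairwise:
3 ^ 7 = 4
4 ^ 4 = 0
The nim-sum is 0, so this is a P-position: the player to move is in a losing position under optimal play.

Losing position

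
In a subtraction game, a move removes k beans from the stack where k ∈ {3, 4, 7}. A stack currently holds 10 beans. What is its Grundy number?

Grundy values for subtraction set {3, 4, 7}:
g(0) = mex{} = 0
g(1) = mex{} = 0
g(2) = mex{} = 0
g(3) = mex{0} = 1
g(4) = mex{0} = 1
g(5) = mex{0} = 1
g(6) = mex{0,1} = 2
g(7) = mex{0,1} = 2
g(8) = mex{0,1} = 2
g(9) = mex{0,1,2} = 3
g(10) = mex{1,2} = 0
So g(10) = 0.

0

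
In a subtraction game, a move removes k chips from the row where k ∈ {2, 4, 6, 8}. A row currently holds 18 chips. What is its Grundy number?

4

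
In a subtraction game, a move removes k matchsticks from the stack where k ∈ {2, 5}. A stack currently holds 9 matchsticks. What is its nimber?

1

Build the Grundy sequence with g(k) = mex{g(k−s) : s ∈ {2, 5}, s ≤ k}:
g(0) = mex{} = 0
g(1) = mex{} = 0
g(2) = mex{0} = 1
g(3) = mex{0} = 1
g(4) = mex{1} = 0
g(5) = mex{0,1} = 2
g(6) = mex{0} = 1
g(7) = mex{1,2} = 0
g(8) = mex{1} = 0
g(9) = mex{0} = 1
So g(9) = 1.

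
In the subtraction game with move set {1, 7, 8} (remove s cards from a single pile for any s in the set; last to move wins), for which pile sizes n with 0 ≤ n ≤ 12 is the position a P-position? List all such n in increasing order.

0, 2, 4, 6

Grundy values for subtraction set {1, 7, 8}:
g(0) = mex{} = 0
g(1) = mex{0} = 1
g(2) = mex{1} = 0
g(3) = mex{0} = 1
g(4) = mex{1} = 0
g(5) = mex{0} = 1
g(6) = mex{1} = 0
g(7) = mex{0} = 1
g(8) = mex{0,1} = 2
g(9) = mex{0,1,2} = 3
g(10) = mex{0,1,3} = 2
g(11) = mex{0,1,2} = 3
g(12) = mex{0,1,3} = 2
The P-positions (g = 0) in 0..12 are 0, 2, 4, 6.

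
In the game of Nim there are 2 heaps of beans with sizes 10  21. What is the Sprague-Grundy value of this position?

31

In binary:
  01010  (10)
  10101  (21)
  -----
  11111  (31)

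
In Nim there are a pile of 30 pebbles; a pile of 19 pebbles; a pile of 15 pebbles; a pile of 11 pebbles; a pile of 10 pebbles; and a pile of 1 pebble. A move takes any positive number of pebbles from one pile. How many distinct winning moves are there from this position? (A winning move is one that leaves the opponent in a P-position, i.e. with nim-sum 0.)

5

Compute the nim-sum pairwise:
30 ⊕ 19 = 13
13 ⊕ 15 = 2
2 ⊕ 11 = 9
9 ⊕ 10 = 3
3 ⊕ 1 = 2
The overall nim-sum is X = 2. A pile of size p has a winning move iff p XOR X < p (reduce it to p XOR X).
  30: 30 XOR 2 = 28 < 30 — winning move (to 28).
  19: 19 XOR 2 = 17 < 19 — winning move (to 17).
  15: 15 XOR 2 = 13 < 15 — winning move (to 13).
  11: 11 XOR 2 = 9 < 11 — winning move (to 9).
  10: 10 XOR 2 = 8 < 10 — winning move (to 8).
  1: 1 XOR 2 = 3 ≥ 1 — no move.
That gives 5 winning moves.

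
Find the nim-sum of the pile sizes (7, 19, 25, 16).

Bitwise XOR of the heap sizes:
  00111  (7)
  10011  (19)
  11001  (25)
  10000  (16)
  -----
  11101  (29)

29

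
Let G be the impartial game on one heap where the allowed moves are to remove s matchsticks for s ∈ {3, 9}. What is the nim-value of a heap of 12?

0

Grundy values for subtraction set {3, 9}:
g(0) = mex{} = 0
g(1) = mex{} = 0
g(2) = mex{} = 0
g(3) = mex{0} = 1
g(4) = mex{0} = 1
g(5) = mex{0} = 1
g(6) = mex{1} = 0
g(7) = mex{1} = 0
g(8) = mex{1} = 0
g(9) = mex{0} = 1
g(10) = mex{0} = 1
g(11) = mex{0} = 1
g(12) = mex{1} = 0
So g(12) = 0.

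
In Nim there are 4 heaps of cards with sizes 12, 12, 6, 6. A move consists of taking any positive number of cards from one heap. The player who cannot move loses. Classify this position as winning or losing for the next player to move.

Losing position

Compute the nim-sum pairwise:
12 XOR 12 = 0
0 XOR 6 = 6
6 XOR 6 = 0
The nim-sum is 0, so this is a P-position: the player to move is in a losing position under optimal play.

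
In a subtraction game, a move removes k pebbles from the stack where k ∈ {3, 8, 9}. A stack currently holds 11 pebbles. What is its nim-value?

Grundy values for subtraction set {3, 8, 9}:
k:     0  1  2  3  4  5  6  7  8  9 10 11
g(k):  0  0  0  1  1  1  0  0  2  1  1  3
So g(11) = 3.

3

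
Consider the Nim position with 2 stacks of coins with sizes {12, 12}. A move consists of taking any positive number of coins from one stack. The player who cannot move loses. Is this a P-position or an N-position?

Nim-sum: 12 ^ 12 = 0.
The nim-sum is 0, so this is a P-position: the player to move is in a losing position under optimal play.

P-position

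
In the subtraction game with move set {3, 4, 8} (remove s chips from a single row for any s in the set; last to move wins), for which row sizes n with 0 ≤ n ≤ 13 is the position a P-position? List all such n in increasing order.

0, 1, 2, 7, 12, 13

Grundy values for subtraction set {3, 4, 8}:
g(0) = mex{} = 0
g(1) = mex{} = 0
g(2) = mex{} = 0
g(3) = mex{0} = 1
g(4) = mex{0} = 1
g(5) = mex{0} = 1
g(6) = mex{0,1} = 2
g(7) = mex{1} = 0
g(8) = mex{0,1} = 2
g(9) = mex{0,1,2} = 3
g(10) = mex{0,2} = 1
g(11) = mex{0,1,2} = 3
g(12) = mex{1,2,3} = 0
g(13) = mex{1,3} = 0
The P-positions (g = 0) in 0..13 are 0, 1, 2, 7, 12, 13.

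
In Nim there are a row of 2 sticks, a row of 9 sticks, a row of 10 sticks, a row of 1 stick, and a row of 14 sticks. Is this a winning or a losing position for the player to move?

Compute the nim-sum pairwise:
2 XOR 9 = 11
11 XOR 10 = 1
1 XOR 1 = 0
0 XOR 14 = 14
The nim-sum is 14 ≠ 0, so this is an N-position: the player to move can win.

Winning position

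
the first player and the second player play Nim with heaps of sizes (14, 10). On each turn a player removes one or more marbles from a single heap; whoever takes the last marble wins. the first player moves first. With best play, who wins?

the first player wins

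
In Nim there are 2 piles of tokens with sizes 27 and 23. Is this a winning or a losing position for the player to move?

Winning position

In binary:
  11011  (27)
  10111  (23)
  -----
  01100  (12)
The nim-sum is 12 ≠ 0, so this is an N-position: the player to move can win.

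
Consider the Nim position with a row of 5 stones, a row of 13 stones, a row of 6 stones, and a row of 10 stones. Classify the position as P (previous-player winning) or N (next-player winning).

Compute the nim-sum pairwise:
5 ^ 13 = 8
8 ^ 6 = 14
14 ^ 10 = 4
The nim-sum is 4 ≠ 0, so this is an N-position: the player to move can win.

N-position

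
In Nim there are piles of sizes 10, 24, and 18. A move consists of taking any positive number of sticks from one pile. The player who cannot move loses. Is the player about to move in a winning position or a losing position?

Nim-sum: 10 ⊕ 24 ⊕ 18 = 0.
The nim-sum is 0, so this is a P-position: the player to move is in a losing position under optimal play.

Losing position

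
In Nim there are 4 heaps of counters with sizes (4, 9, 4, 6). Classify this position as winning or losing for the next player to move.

Nim-sum: 4 ^ 9 ^ 4 ^ 6 = 15.
The nim-sum is 15 ≠ 0, so this is an N-position: the player to move can win.

Winning position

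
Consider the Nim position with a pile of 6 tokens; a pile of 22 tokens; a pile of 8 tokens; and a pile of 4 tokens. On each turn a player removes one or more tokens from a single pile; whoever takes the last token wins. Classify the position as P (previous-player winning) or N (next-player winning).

N-position

Nim-sum: 6 XOR 22 XOR 8 XOR 4 = 28.
The nim-sum is 28 ≠ 0, so this is an N-position: the player to move can win.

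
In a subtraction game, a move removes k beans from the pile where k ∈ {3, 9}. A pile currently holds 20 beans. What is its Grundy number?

0

Grundy values for subtraction set {3, 9}:
k:     0  1  2  3  4  5  6  7  8  9 10 11 12 13 14 15 16 17 18 19 20
g(k):  0  0  0  1  1  1  0  0  0  1  1  1  0  0  0  1  1  1  0  0  0
So g(20) = 0.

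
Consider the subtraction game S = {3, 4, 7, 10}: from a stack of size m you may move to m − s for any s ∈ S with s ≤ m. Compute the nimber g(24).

Build the Grundy sequence with g(k) = mex{g(k−s) : s ∈ {3, 4, 7, 10}, s ≤ k}:
k:     0  1  2  3  4  5  6  7  8  9 10 11 12 13 14 15 16 17 18 19 20 21 22 23 24
g(k):  0  0  0  1  1  1  2  2  2  3  3  3  4  0  0  0  1  1  1  2  2  2  3  3  3
So g(24) = 3.

3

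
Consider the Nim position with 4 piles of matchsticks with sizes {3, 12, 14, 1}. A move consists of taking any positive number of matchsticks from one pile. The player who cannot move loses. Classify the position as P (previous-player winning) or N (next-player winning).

P-position

Compute the nim-sum pairwise:
3 ^ 12 = 15
15 ^ 14 = 1
1 ^ 1 = 0
The nim-sum is 0, so this is a P-position: the player to move is in a losing position under optimal play.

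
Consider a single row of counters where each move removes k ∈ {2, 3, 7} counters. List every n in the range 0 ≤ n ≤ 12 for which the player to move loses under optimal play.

0, 1, 5, 6, 10, 11

Build the Grundy sequence with g(k) = mex{g(k−s) : s ∈ {2, 3, 7}, s ≤ k}:
g(0) = mex{} = 0
g(1) = mex{} = 0
g(2) = mex{0} = 1
g(3) = mex{0} = 1
g(4) = mex{0,1} = 2
g(5) = mex{1} = 0
g(6) = mex{1,2} = 0
g(7) = mex{0,2} = 1
g(8) = mex{0} = 1
g(9) = mex{0,1} = 2
g(10) = mex{1} = 0
g(11) = mex{1,2} = 0
g(12) = mex{0,2} = 1
The P-positions (g = 0) in 0..12 are 0, 1, 5, 6, 10, 11.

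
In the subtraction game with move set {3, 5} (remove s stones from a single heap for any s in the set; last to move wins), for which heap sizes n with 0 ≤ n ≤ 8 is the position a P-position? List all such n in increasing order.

Grundy values for subtraction set {3, 5}:
k:     0  1  2  3  4  5  6  7  8
g(k):  0  0  0  1  1  1  2  2  0
The P-positions (g = 0) in 0..8 are 0, 1, 2, 8.

0, 1, 2, 8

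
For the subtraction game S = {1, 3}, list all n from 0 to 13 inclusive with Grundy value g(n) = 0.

Compute g(0), g(1), … for moves {1, 3}:
g(0) = mex{} = 0
g(1) = mex{0} = 1
g(2) = mex{1} = 0
g(3) = mex{0} = 1
g(4) = mex{1} = 0
g(5) = mex{0} = 1
g(6) = mex{1} = 0
g(7) = mex{0} = 1
g(8) = mex{1} = 0
g(9) = mex{0} = 1
g(10) = mex{1} = 0
g(11) = mex{0} = 1
g(12) = mex{1} = 0
g(13) = mex{0} = 1
The P-positions (g = 0) in 0..13 are 0, 2, 4, 6, 8, 10, 12.

0, 2, 4, 6, 8, 10, 12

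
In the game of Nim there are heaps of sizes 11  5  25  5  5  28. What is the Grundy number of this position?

11

Write each in binary and XOR column by column:
  01011  (11)
  00101  (5)
  11001  (25)
  00101  (5)
  00101  (5)
  11100  (28)
  -----
  01011  (11)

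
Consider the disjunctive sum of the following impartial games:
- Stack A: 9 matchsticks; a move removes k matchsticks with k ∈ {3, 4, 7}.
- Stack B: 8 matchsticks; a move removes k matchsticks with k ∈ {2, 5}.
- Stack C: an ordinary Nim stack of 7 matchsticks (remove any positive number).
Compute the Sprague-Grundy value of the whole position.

For stack A, compute g(0), g(1), … with moves {3, 4, 7}:
g(0) = mex{} = 0
g(1) = mex{} = 0
g(2) = mex{} = 0
g(3) = mex{0} = 1
g(4) = mex{0} = 1
g(5) = mex{0} = 1
g(6) = mex{0,1} = 2
g(7) = mex{0,1} = 2
g(8) = mex{0,1} = 2
g(9) = mex{0,1,2} = 3
So g(9) = 3.
Grundy values for stack B (subtraction set {2, 5}):
g(0) = mex{} = 0
g(1) = mex{} = 0
g(2) = mex{0} = 1
g(3) = mex{0} = 1
g(4) = mex{1} = 0
g(5) = mex{0,1} = 2
g(6) = mex{0} = 1
g(7) = mex{1,2} = 0
g(8) = mex{1} = 0
So g(8) = 0.
Stack C is a plain Nim stack of size 7, so its Grundy value is 7.
By the Sprague-Grundy theorem, the Grundy value of a sum of independent games is the XOR of the component values.
Combined value = 3 ⊕ 0 ⊕ 7 = 4.

4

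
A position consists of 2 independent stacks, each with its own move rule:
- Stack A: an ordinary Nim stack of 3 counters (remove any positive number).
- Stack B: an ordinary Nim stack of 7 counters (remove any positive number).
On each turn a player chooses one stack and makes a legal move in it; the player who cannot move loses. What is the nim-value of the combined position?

4

Stack A is a plain Nim stack of size 3, so its Grundy value is 3.
Stack B is a plain Nim stack of size 7, so its Grundy value is 7.
By the Sprague-Grundy theorem, the Grundy value of a sum of independent games is the XOR of the component values.
Combined value = 3 ⊕ 7 = 4.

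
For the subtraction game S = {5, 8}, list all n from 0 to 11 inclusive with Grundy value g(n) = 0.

Build the Grundy sequence with g(k) = mex{g(k−s) : s ∈ {5, 8}, s ≤ k}:
g(0) = mex{} = 0
g(1) = mex{} = 0
g(2) = mex{} = 0
g(3) = mex{} = 0
g(4) = mex{} = 0
g(5) = mex{0} = 1
g(6) = mex{0} = 1
g(7) = mex{0} = 1
g(8) = mex{0} = 1
g(9) = mex{0} = 1
g(10) = mex{0,1} = 2
g(11) = mex{0,1} = 2
The P-positions (g = 0) in 0..11 are 0, 1, 2, 3, 4.

0, 1, 2, 3, 4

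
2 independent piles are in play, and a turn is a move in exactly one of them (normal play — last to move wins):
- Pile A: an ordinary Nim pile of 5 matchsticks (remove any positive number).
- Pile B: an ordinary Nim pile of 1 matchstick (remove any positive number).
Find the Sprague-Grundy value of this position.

4

Pile A is a plain Nim pile of size 5, so its Grundy value is 5.
Pile B is a plain Nim pile of size 1, so its Grundy value is 1.
The value of a disjunctive sum is the nim-sum of the parts.
Combined value = 5 XOR 1 = 4.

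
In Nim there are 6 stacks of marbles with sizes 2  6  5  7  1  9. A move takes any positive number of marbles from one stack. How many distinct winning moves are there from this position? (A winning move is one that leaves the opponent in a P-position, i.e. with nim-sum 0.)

1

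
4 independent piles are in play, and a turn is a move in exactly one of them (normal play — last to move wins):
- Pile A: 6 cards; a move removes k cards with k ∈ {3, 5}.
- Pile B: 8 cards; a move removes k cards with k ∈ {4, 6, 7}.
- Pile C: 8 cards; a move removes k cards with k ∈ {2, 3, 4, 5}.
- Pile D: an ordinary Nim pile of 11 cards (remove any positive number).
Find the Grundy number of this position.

Grundy values for pile A (subtraction set {3, 5}):
g(0) = mex{} = 0
g(1) = mex{} = 0
g(2) = mex{} = 0
g(3) = mex{0} = 1
g(4) = mex{0} = 1
g(5) = mex{0} = 1
g(6) = mex{0,1} = 2
So g(6) = 2.
Grundy values for pile B (subtraction set {4, 6, 7}):
k:     0  1  2  3  4  5  6  7  8
g(k):  0  0  0  0  1  1  1  1  2
So g(8) = 2.
Grundy values for pile C (subtraction set {2, 3, 4, 5}):
g(0) = mex{} = 0
g(1) = mex{} = 0
g(2) = mex{0} = 1
g(3) = mex{0} = 1
g(4) = mex{0,1} = 2
g(5) = mex{0,1} = 2
g(6) = mex{0,1,2} = 3
g(7) = mex{1,2} = 0
g(8) = mex{1,2,3} = 0
So g(8) = 0.
Pile D is a plain Nim pile of size 11, so its Grundy value is 11.
The value of a disjunctive sum is the nim-sum of the parts.
Combined value = 2 ⊕ 2 ⊕ 0 ⊕ 11 = 11.

11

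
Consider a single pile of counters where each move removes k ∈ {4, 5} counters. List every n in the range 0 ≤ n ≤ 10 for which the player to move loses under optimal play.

Grundy values for subtraction set {4, 5}:
g(0) = mex{} = 0
g(1) = mex{} = 0
g(2) = mex{} = 0
g(3) = mex{} = 0
g(4) = mex{0} = 1
g(5) = mex{0} = 1
g(6) = mex{0} = 1
g(7) = mex{0} = 1
g(8) = mex{0,1} = 2
g(9) = mex{1} = 0
g(10) = mex{1} = 0
The P-positions (g = 0) in 0..10 are 0, 1, 2, 3, 9, 10.

0, 1, 2, 3, 9, 10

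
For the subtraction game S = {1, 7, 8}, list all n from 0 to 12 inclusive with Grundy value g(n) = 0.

Compute g(0), g(1), … for moves {1, 7, 8}:
k:     0  1  2  3  4  5  6  7  8  9 10 11 12
g(k):  0  1  0  1  0  1  0  1  2  3  2  3  2
The P-positions (g = 0) in 0..12 are 0, 2, 4, 6.

0, 2, 4, 6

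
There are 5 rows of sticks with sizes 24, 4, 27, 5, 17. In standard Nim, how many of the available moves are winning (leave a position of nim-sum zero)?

3

Nim-sum: 24 ^ 4 ^ 27 ^ 5 ^ 17 = 19.
The overall nim-sum is X = 19. A row of size p has a winning move iff p XOR X < p (reduce it to p XOR X).
  24: 24 XOR 19 = 11 < 24 — winning move (to 11).
  4: 4 XOR 19 = 23 ≥ 4 — no move.
  27: 27 XOR 19 = 8 < 27 — winning move (to 8).
  5: 5 XOR 19 = 22 ≥ 5 — no move.
  17: 17 XOR 19 = 2 < 17 — winning move (to 2).
That gives 3 winning moves.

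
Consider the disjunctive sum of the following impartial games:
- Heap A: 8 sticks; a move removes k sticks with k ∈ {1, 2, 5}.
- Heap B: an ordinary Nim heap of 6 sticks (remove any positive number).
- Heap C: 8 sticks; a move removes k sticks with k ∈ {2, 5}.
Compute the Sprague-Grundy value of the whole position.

4

Build the Grundy sequence for heap A with g(k) = mex{g(k−s) : s ∈ {1, 2, 5}, s ≤ k}:
g(0) = mex{} = 0
g(1) = mex{0} = 1
g(2) = mex{0,1} = 2
g(3) = mex{1,2} = 0
g(4) = mex{0,2} = 1
g(5) = mex{0,1} = 2
g(6) = mex{1,2} = 0
g(7) = mex{0,2} = 1
g(8) = mex{0,1} = 2
So g(8) = 2.
Heap B is a plain Nim heap of size 6, so its Grundy value is 6.
Grundy values for heap C (subtraction set {2, 5}):
g(0) = mex{} = 0
g(1) = mex{} = 0
g(2) = mex{0} = 1
g(3) = mex{0} = 1
g(4) = mex{1} = 0
g(5) = mex{0,1} = 2
g(6) = mex{0} = 1
g(7) = mex{1,2} = 0
g(8) = mex{1} = 0
So g(8) = 0.
The value of a disjunctive sum is the nim-sum of the parts.
Combined value = 2 XOR 6 XOR 0 = 4.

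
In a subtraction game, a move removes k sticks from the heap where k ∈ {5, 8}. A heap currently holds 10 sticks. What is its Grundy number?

Build the Grundy sequence with g(k) = mex{g(k−s) : s ∈ {5, 8}, s ≤ k}:
k:     0  1  2  3  4  5  6  7  8  9 10
g(k):  0  0  0  0  0  1  1  1  1  1  2
So g(10) = 2.

2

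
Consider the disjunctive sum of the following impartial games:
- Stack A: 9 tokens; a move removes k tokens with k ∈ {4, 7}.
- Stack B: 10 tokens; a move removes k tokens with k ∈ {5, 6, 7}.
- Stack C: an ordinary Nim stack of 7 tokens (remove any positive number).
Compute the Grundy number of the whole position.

7

For stack A, compute g(0), g(1), … with moves {4, 7}:
g(0) = mex{} = 0
g(1) = mex{} = 0
g(2) = mex{} = 0
g(3) = mex{} = 0
g(4) = mex{0} = 1
g(5) = mex{0} = 1
g(6) = mex{0} = 1
g(7) = mex{0} = 1
g(8) = mex{0,1} = 2
g(9) = mex{0,1} = 2
So g(9) = 2.
Grundy values for stack B (subtraction set {5, 6, 7}):
k:     0  1  2  3  4  5  6  7  8  9 10
g(k):  0  0  0  0  0  1  1  1  1  1  2
So g(10) = 2.
Stack C is a plain Nim stack of size 7, so its Grundy value is 7.
The value of a disjunctive sum is the nim-sum of the parts.
Combined value = 2 ⊕ 2 ⊕ 7 = 7.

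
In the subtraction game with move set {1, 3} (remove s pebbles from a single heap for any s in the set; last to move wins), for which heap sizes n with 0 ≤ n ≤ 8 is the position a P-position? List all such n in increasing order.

Grundy values for subtraction set {1, 3}:
k:     0  1  2  3  4  5  6  7  8
g(k):  0  1  0  1  0  1  0  1  0
The P-positions (g = 0) in 0..8 are 0, 2, 4, 6, 8.

0, 2, 4, 6, 8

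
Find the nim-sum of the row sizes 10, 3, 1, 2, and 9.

3

Write each in binary and XOR column by column:
  1010  (10)
  0011  (3)
  0001  (1)
  0010  (2)
  1001  (9)
  ----
  0011  (3)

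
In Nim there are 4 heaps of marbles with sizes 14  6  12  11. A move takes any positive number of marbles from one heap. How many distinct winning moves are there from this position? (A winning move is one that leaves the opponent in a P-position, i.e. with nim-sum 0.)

Nim-sum: 14 ^ 6 ^ 12 ^ 11 = 15.
The overall nim-sum is X = 15. A heap of size p has a winning move iff p XOR X < p (reduce it to p XOR X).
  14: 14 XOR 15 = 1 < 14 — winning move (to 1).
  6: 6 XOR 15 = 9 ≥ 6 — no move.
  12: 12 XOR 15 = 3 < 12 — winning move (to 3).
  11: 11 XOR 15 = 4 < 11 — winning move (to 4).
That gives 3 winning moves.

3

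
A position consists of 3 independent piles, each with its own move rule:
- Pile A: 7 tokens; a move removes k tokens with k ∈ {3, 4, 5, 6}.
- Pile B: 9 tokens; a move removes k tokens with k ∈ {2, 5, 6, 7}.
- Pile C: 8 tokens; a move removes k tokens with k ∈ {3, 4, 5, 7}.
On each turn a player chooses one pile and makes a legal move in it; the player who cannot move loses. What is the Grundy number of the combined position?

2

For pile A, compute g(0), g(1), … with moves {3, 4, 5, 6}:
g(0) = mex{} = 0
g(1) = mex{} = 0
g(2) = mex{} = 0
g(3) = mex{0} = 1
g(4) = mex{0} = 1
g(5) = mex{0} = 1
g(6) = mex{0,1} = 2
g(7) = mex{0,1} = 2
So g(7) = 2.
Grundy values for pile B (subtraction set {2, 5, 6, 7}):
k:     0  1  2  3  4  5  6  7  8  9
g(k):  0  0  1  1  0  2  1  3  2  2
So g(9) = 2.
Build the Grundy sequence for pile C with g(k) = mex{g(k−s) : s ∈ {3, 4, 5, 7}, s ≤ k}:
k:     0  1  2  3  4  5  6  7  8
g(k):  0  0  0  1  1  1  2  2  2
So g(8) = 2.
By the Sprague-Grundy theorem, the Grundy value of a sum of independent games is the XOR of the component values.
Combined value = 2 ⊕ 2 ⊕ 2 = 2.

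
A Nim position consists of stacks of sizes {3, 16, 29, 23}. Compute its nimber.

25

Bitwise XOR of the heap sizes:
  00011  (3)
  10000  (16)
  11101  (29)
  10111  (23)
  -----
  11001  (25)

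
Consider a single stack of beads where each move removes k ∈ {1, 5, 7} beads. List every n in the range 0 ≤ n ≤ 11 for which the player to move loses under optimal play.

0, 2, 4, 6, 8, 10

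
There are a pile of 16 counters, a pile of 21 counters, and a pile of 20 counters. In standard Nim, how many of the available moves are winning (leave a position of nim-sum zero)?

3

Write each in binary and XOR column by column:
  10000  (16)
  10101  (21)
  10100  (20)
  -----
  10001  (17)
The overall nim-sum is X = 17. A pile of size p has a winning move iff p XOR X < p (reduce it to p XOR X).
  16: 16 XOR 17 = 1 < 16 — winning move (to 1).
  21: 21 XOR 17 = 4 < 21 — winning move (to 4).
  20: 20 XOR 17 = 5 < 20 — winning move (to 5).
That gives 3 winning moves.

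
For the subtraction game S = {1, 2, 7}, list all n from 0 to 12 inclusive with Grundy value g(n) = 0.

Grundy values for subtraction set {1, 2, 7}:
g(0) = mex{} = 0
g(1) = mex{0} = 1
g(2) = mex{0,1} = 2
g(3) = mex{1,2} = 0
g(4) = mex{0,2} = 1
g(5) = mex{0,1} = 2
g(6) = mex{1,2} = 0
g(7) = mex{0,2} = 1
g(8) = mex{0,1} = 2
g(9) = mex{1,2} = 0
g(10) = mex{0,2} = 1
g(11) = mex{0,1} = 2
g(12) = mex{1,2} = 0
The P-positions (g = 0) in 0..12 are 0, 3, 6, 9, 12.

0, 3, 6, 9, 12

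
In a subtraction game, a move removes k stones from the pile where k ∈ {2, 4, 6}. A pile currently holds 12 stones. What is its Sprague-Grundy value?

2

Grundy values for subtraction set {2, 4, 6}:
k:     0  1  2  3  4  5  6  7  8  9 10 11 12
g(k):  0  0  1  1  2  2  3  3  0  0  1  1  2
So g(12) = 2.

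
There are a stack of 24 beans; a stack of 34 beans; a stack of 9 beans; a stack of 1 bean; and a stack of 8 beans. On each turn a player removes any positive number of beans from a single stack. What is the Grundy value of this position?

58

Compute the nim-sum pairwise:
24 XOR 34 = 58
58 XOR 9 = 51
51 XOR 1 = 50
50 XOR 8 = 58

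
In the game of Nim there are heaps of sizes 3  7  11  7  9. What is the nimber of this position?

1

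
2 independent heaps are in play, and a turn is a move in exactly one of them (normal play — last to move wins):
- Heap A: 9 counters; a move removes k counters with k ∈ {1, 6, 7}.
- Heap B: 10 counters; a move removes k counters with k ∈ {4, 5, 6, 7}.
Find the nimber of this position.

Build the Grundy sequence for heap A with g(k) = mex{g(k−s) : s ∈ {1, 6, 7}, s ≤ k}:
k:     0  1  2  3  4  5  6  7  8  9
g(k):  0  1  0  1  0  1  2  3  2  3
So g(9) = 3.
Build the Grundy sequence for heap B with g(k) = mex{g(k−s) : s ∈ {4, 5, 6, 7}, s ≤ k}:
k:     0  1  2  3  4  5  6  7  8  9 10
g(k):  0  0  0  0  1  1  1  1  2  2  2
So g(10) = 2.
The value of a disjunctive sum is the nim-sum of the parts.
Combined value = 3 XOR 2 = 1.

1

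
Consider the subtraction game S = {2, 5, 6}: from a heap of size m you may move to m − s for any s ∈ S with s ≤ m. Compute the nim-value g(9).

Build the Grundy sequence with g(k) = mex{g(k−s) : s ∈ {2, 5, 6}, s ≤ k}:
k:     0  1  2  3  4  5  6  7  8  9
g(k):  0  0  1  1  0  2  1  3  0  2
So g(9) = 2.

2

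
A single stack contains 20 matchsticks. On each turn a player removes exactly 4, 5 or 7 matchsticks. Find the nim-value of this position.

2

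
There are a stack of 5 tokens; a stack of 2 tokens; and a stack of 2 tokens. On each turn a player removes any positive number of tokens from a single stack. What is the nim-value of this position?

5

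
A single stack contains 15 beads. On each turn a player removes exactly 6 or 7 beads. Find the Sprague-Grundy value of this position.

0

Grundy values for subtraction set {6, 7}:
k:     0  1  2  3  4  5  6  7  8  9 10 11 12 13 14 15
g(k):  0  0  0  0  0  0  1  1  1  1  1  1  2  0  0  0
So g(15) = 0.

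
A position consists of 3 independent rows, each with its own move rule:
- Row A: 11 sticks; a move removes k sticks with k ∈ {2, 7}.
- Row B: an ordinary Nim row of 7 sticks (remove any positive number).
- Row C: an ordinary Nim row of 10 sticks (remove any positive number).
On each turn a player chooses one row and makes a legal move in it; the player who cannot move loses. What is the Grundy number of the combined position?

12

Grundy values for row A (subtraction set {2, 7}):
g(0) = mex{} = 0
g(1) = mex{} = 0
g(2) = mex{0} = 1
g(3) = mex{0} = 1
g(4) = mex{1} = 0
g(5) = mex{1} = 0
g(6) = mex{0} = 1
g(7) = mex{0} = 1
g(8) = mex{0,1} = 2
g(9) = mex{1} = 0
g(10) = mex{1,2} = 0
g(11) = mex{0} = 1
So g(11) = 1.
Row B is a plain Nim row of size 7, so its Grundy value is 7.
Row C is a plain Nim row of size 10, so its Grundy value is 10.
The value of a disjunctive sum is the nim-sum of the parts.
Combined value = 1 ⊕ 7 ⊕ 10 = 12.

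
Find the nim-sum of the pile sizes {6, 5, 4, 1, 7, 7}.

6

Bitwise XOR of the heap sizes:
  110  (6)
  101  (5)
  100  (4)
  001  (1)
  111  (7)
  111  (7)
  ---
  110  (6)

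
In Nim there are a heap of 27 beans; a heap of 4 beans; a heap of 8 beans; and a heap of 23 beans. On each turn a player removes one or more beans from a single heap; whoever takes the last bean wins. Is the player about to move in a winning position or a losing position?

Losing position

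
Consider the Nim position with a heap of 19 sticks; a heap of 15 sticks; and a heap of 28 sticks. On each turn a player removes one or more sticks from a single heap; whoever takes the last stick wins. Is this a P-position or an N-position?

P-position

Compute the nim-sum pairwise:
19 ^ 15 = 28
28 ^ 28 = 0
The nim-sum is 0, so this is a P-position: the player to move is in a losing position under optimal play.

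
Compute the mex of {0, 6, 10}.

1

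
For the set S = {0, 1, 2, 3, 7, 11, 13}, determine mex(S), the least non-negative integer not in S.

4

The values 0, 1, 2, 3 are all present; 4 is the first non-negative integer missing from the set.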